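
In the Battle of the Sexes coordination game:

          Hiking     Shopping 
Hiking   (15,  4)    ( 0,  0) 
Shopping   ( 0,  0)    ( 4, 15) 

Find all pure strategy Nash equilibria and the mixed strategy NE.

Pure NE: (Hiking, Hiking) and (Shopping, Shopping); Mixed NE: p = 0.7895, q = 0.2105

Work:
Check pure NE:
(Hiking, Hiking): (15, 4) - no unilateral deviation beneficial
(Shopping, Shopping): (4, 15) - no unilateral deviation beneficial
Mixed NE: P1 plays Hiking with p = 0.7895, P2 plays Hiking with q = 0.2105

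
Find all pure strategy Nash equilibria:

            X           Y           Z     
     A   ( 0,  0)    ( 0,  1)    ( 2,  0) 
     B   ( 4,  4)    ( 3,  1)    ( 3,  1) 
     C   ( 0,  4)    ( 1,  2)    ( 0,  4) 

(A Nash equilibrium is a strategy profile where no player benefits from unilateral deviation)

Nash equilibrium: (B, X)

Work:
Best responses:
  P1 vs X: payoffs [0, 4, 0] → best response B (payoff 4)
  P1 vs Y: payoffs [0, 3, 1] → best response B (payoff 3)
  P1 vs Z: payoffs [2, 3, 0] → best response B (payoff 3)
  P2 vs A: payoffs [0, 1, 0] → best response Y (payoff 1)
  P2 vs B: payoffs [4, 1, 1] → best response X (payoff 4)
  P2 vs C: payoffs [4, 2, 4] → best response X/Z (payoff 4)
Mutual best responses: (B,X) → Nash equilibria.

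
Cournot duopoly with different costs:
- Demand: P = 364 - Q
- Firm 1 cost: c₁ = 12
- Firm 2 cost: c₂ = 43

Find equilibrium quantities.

q₁* = 127.67, q₂* = 96.67

Work:
Reaction: q₁ = (364 - 12 - q₂)/2
Reaction: q₂ = (364 - 43 - q₁)/2
Solve simultaneously:
q₁* = (364 - 2×12 + 43)/3 = 127.67
q₂* = (364 - 2×43 + 12)/3 = 96.67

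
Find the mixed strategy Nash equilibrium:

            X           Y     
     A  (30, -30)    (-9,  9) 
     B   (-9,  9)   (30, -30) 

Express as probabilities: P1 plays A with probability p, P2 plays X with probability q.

p = 0.5, q = 0.5

Work:
Find probabilities that make opponent indifferent:
P2 chooses q to make P1 indifferent between A and B
P1 chooses p to make P2 indifferent between X and Y
Mixed NE: P1 plays (A: 0.5, B: 0.5), P2 plays (X: 0.5, Y: 0.5)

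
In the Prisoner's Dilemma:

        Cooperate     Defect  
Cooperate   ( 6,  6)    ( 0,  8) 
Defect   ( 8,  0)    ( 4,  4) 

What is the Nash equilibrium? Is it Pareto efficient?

(Defect, Defect) is NE; not Pareto efficient

Work:
Defect dominates Cooperate for both players:
If P2 cooperates: Defect (8) > Cooperate (6)
If P2 defects: Defect (4) > Cooperate (0)
NE: (Defect, Defect) with payoff (4, 4)
But (Cooperate, Cooperate) = (6, 6) Pareto dominates (4, 4)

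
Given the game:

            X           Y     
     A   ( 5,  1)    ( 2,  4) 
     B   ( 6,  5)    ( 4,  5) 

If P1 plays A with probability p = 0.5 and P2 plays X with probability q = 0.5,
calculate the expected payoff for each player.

E[P1] = 4.25, E[P2] = 3.75

Work:
E[P1] = p·q·π₁(A,X) + p·(1-q)·π₁(A,Y) + (1-p)·q·π₁(B,X) + (1-p)·(1-q)·π₁(B,Y)
= 0.5·0.5·5 + 0.5·0.5·2 + 0.5·0.5·6 + 0.5·0.5·4
= 4.25

E[P2] = 3.75 (similar calculation)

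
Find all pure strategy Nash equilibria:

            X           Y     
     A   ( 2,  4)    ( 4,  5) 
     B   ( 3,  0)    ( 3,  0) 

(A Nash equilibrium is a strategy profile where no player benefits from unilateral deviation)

Nash equilibrium: (A, Y), (B, X)

Work:
Best responses:
  P1 vs X: payoffs [2, 3] → best response B (payoff 3)
  P1 vs Y: payoffs [4, 3] → best response A (payoff 4)
  P2 vs A: payoffs [4, 5] → best response Y (payoff 5)
  P2 vs B: payoffs [0, 0] → best response X/Y (payoff 0)
Mutual best responses: (A,Y), (B,X) → Nash equilibria.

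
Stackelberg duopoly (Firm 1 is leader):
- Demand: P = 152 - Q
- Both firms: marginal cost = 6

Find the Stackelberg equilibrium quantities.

q₁* (leader) = 73.0, q₂* (follower) = 36.5

Work:
Follower's reaction: q₂ = (a - c - q₁)/2
Leader substitutes: π₁ = q₁·(a - q₁ - (a-c-q₁)/2 - c)
FOC: q₁* = (152 - 6)/2 = 73.00
Then: q₂* = (152 - 6 - 73.0)/2 = 36.50
Leader has first-mover advantage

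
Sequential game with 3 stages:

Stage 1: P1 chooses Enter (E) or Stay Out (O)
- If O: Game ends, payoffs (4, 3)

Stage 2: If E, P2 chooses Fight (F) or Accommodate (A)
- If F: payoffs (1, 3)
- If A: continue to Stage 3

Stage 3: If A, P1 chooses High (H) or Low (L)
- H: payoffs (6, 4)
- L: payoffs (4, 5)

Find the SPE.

SPE: (E, A, H); Outcome (6, 4)

Work:
Stage 3: P1 chooses H (6 vs 4)
Stage 2: P2: F->3, A->4 (anticipating H). Choose A
Stage 1: P1: O->4, E->6 (anticipating A, H). Choose E
SPE path: E -> A -> H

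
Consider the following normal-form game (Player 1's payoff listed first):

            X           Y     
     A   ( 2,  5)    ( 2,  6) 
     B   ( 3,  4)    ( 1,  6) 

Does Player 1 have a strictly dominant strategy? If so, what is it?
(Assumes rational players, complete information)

No strictly dominant strategy exists for Player 1

Work:
A strategy strictly dominates another if it gives a strictly higher payoff against every opponent action. Compare each pair of P1's strategies column-by-column:
  A vs B: [2 vs 3, 2 vs 1] → A does not strictly dominate B (column X: 2 ≤ 3)
  B vs A: [3 vs 2, 1 vs 2] → B does not strictly dominate A (column Y: 1 ≤ 2)
No single strategy strictly dominates all others → no strictly dominant strategy.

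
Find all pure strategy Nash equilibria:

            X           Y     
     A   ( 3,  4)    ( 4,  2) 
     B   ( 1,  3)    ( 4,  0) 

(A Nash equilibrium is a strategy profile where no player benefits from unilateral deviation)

Nash equilibrium: (A, X)

Work:
Best responses:
  P1 vs X: payoffs [3, 1] → best response A (payoff 3)
  P1 vs Y: payoffs [4, 4] → best response A/B (payoff 4)
  P2 vs A: payoffs [4, 2] → best response X (payoff 4)
  P2 vs B: payoffs [3, 0] → best response X (payoff 3)
Mutual best responses: (A,X) → Nash equilibria.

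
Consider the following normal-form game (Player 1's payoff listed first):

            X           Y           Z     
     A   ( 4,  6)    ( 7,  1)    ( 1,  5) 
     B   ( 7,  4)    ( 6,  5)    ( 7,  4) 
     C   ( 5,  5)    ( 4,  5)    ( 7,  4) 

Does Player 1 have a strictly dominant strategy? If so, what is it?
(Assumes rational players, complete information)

No strictly dominant strategy exists for Player 1

Work:
A strategy strictly dominates another if it gives a strictly higher payoff against every opponent action. Compare each pair of P1's strategies column-by-column:
  A vs B: [4 vs 7, 7 vs 6, 1 vs 7] → A does not strictly dominate B (column X: 4 ≤ 7)
  A vs C: [4 vs 5, 7 vs 4, 1 vs 7] → A does not strictly dominate C (column X: 4 ≤ 5)
  B vs A: [7 vs 4, 6 vs 7, 7 vs 1] → B does not strictly dominate A (column Y: 6 ≤ 7)
  B vs C: [7 vs 5, 6 vs 4, 7 vs 7] → B does not strictly dominate C (column Z: 7 ≤ 7)
  C vs A: [5 vs 4, 4 vs 7, 7 vs 1] → C does not strictly dominate A (column Y: 4 ≤ 7)
  C vs B: [5 vs 7, 4 vs 6, 7 vs 7] → C does not strictly dominate B (column X: 5 ≤ 7)
No single strategy strictly dominates all others → no strictly dominant strategy.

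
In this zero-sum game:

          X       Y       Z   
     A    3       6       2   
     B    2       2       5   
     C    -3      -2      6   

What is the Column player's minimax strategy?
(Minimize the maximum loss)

Column should play X, value = 3

Work:
Column player minimizes Row's maximum payoff:
Column X: max payoff to Row = 3
Column Y: max payoff to Row = 6
Column Z: max payoff to Row = 6
Minimum is 3, achieved by column X.
Minimax strategy: X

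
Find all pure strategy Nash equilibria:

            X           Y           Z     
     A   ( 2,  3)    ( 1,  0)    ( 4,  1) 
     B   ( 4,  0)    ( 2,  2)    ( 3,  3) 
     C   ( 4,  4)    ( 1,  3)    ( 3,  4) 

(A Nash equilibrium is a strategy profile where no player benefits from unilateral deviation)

Nash equilibrium: (C, X)

Work:
Best responses:
  P1 vs X: payoffs [2, 4, 4] → best response B/C (payoff 4)
  P1 vs Y: payoffs [1, 2, 1] → best response B (payoff 2)
  P1 vs Z: payoffs [4, 3, 3] → best response A (payoff 4)
  P2 vs A: payoffs [3, 0, 1] → best response X (payoff 3)
  P2 vs B: payoffs [0, 2, 3] → best response Z (payoff 3)
  P2 vs C: payoffs [4, 3, 4] → best response X/Z (payoff 4)
Mutual best responses: (C,X) → Nash equilibria.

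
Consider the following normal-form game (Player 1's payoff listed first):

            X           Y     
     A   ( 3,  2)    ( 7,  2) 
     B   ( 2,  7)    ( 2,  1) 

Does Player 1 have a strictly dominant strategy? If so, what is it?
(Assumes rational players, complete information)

Yes, Player 1's strictly dominant strategy is A

Work:
A strategy strictly dominates another if it gives a strictly higher payoff against every opponent action. Compare each pair of P1's strategies column-by-column:
  A vs B: [3 vs 2, 7 vs 2] → A strictly dominates B
  B vs A: [2 vs 3, 2 vs 7] → B does not strictly dominate A (column X: 2 ≤ 3)
A strictly dominates every other strategy → strictly dominant.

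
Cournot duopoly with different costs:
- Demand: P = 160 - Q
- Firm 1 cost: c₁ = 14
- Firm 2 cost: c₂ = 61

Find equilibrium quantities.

q₁* = 64.33, q₂* = 17.33

Work:
Reaction: q₁ = (160 - 14 - q₂)/2
Reaction: q₂ = (160 - 61 - q₁)/2
Solve simultaneously:
q₁* = (160 - 2×14 + 61)/3 = 64.33
q₂* = (160 - 2×61 + 14)/3 = 17.33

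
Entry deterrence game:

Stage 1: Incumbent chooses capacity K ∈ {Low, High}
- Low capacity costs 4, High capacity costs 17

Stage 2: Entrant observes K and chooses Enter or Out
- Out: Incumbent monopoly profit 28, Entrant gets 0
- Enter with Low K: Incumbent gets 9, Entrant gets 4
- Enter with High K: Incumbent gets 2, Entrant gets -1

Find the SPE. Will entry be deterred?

SPE: (High, Enter|Low, Out|High); Entry deterred. Incumbent net profit = 11

Work:
After Low K: Entrant enters (4 > 0)
After High K: Entrant stays out (-1 < 0)
Incumbent: Low → 9−4=5, High → 28−17=11
Incumbent chooses High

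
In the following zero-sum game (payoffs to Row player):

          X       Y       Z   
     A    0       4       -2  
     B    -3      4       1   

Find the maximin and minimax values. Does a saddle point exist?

Maximin = -2, Minimax = 0, Saddle: False

Work:
Row minimums: [-2, -3] → maximin = -2
Column maximums: [0, 4, 1] → minimax = 0
No saddle point (maximin ≠ minimax). Mixed strategy needed.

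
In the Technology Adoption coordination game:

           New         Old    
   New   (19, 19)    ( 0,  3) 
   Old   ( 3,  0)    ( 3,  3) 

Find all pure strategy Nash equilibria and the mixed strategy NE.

Pure NE: (New, New) and (Old, Old); Mixed NE: p = 0.1579, q = 0.1579

Work:
Check pure NE:
(New, New): (19, 19) - no unilateral deviation beneficial
(Old, Old): (3, 3) - no unilateral deviation beneficial
Mixed NE: P1 plays New with p = 0.1579, P2 plays New with q = 0.1579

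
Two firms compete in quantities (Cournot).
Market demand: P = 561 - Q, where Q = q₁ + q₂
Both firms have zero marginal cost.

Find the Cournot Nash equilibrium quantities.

q₁* = q₂* = 187.0; P* = 187.0

Work:
Profit: π_i = P·q_i = (a - q_i - q_j)·q_i
FOC: ∂π_i/∂q_i = a - 2q_i - q_j = 0
Reaction function: q_i = (561 - q_j)/2
Symmetry: q* = 561/3 = 187.0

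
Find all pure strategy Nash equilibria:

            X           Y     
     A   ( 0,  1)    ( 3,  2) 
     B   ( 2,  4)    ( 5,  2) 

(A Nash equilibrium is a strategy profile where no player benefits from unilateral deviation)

Nash equilibrium: (B, X)

Work:
Best responses:
  P1 vs X: payoffs [0, 2] → best response B (payoff 2)
  P1 vs Y: payoffs [3, 5] → best response B (payoff 5)
  P2 vs A: payoffs [1, 2] → best response Y (payoff 2)
  P2 vs B: payoffs [4, 2] → best response X (payoff 4)
Mutual best responses: (B,X) → Nash equilibria.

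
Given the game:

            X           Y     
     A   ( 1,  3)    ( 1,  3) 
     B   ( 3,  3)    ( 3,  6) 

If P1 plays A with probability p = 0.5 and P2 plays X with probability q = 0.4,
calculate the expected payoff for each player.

E[P1] = 2.0, E[P2] = 3.9

Work:
E[P1] = p·q·π₁(A,X) + p·(1-q)·π₁(A,Y) + (1-p)·q·π₁(B,X) + (1-p)·(1-q)·π₁(B,Y)
= 0.5·0.4·1 + 0.5·0.6·1 + 0.5·0.4·3 + 0.5·0.6·3
= 2.0

E[P2] = 3.9 (similar calculation)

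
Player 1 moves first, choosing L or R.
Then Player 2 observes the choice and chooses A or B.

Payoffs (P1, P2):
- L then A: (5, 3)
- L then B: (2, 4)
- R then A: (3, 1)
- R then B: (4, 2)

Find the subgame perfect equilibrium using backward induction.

P1 plays R, P2 plays B after L and B after R; Payoff (4, 2)

Work:
Backward induction:
After L: P2 chooses B → P1 gets 2
After R: P2 chooses B → P1 gets 4
P1 chooses R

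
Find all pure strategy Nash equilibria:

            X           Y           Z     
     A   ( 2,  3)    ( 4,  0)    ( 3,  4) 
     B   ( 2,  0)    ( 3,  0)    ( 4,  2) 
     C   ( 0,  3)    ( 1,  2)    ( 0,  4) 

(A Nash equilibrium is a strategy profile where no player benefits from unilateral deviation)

Nash equilibrium: (B, Z)

Work:
Best responses:
  P1 vs X: payoffs [2, 2, 0] → best response A/B (payoff 2)
  P1 vs Y: payoffs [4, 3, 1] → best response A (payoff 4)
  P1 vs Z: payoffs [3, 4, 0] → best response B (payoff 4)
  P2 vs A: payoffs [3, 0, 4] → best response Z (payoff 4)
  P2 vs B: payoffs [0, 0, 2] → best response Z (payoff 2)
  P2 vs C: payoffs [3, 2, 4] → best response Z (payoff 4)
Mutual best responses: (B,Z) → Nash equilibria.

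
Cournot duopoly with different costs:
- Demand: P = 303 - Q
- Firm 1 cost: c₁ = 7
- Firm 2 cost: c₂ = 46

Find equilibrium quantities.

q₁* = 111.67, q₂* = 72.67

Work:
Reaction: q₁ = (303 - 7 - q₂)/2
Reaction: q₂ = (303 - 46 - q₁)/2
Solve simultaneously:
q₁* = (303 - 2×7 + 46)/3 = 111.67
q₂* = (303 - 2×46 + 7)/3 = 72.67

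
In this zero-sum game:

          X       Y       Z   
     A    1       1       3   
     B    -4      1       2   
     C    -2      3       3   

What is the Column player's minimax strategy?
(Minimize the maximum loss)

Column should play X, value = 1

Work:
Column player minimizes Row's maximum payoff:
Column X: max payoff to Row = 1
Column Y: max payoff to Row = 3
Column Z: max payoff to Row = 3
Minimum is 1, achieved by column X.
Minimax strategy: X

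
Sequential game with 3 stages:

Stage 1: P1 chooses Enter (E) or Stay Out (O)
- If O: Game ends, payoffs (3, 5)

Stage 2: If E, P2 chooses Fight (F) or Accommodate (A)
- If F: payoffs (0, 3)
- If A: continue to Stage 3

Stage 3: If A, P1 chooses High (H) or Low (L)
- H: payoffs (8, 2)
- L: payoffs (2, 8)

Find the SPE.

SPE: (O, F, H); Outcome (3, 5)

Work:
Stage 3: P1 chooses H (8 vs 2)
Stage 2: P2: F->3, A->2 (anticipating H). Choose F
Stage 1: P1: O->3, E->0 (anticipating F, H). Choose O
SPE path: O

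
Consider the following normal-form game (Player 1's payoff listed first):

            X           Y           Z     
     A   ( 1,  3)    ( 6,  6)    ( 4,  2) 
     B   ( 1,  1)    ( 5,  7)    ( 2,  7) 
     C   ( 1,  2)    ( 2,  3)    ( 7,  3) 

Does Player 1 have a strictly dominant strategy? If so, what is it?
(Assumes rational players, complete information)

No strictly dominant strategy exists for Player 1

Work:
A strategy strictly dominates another if it gives a strictly higher payoff against every opponent action. Compare each pair of P1's strategies column-by-column:
  A vs B: [1 vs 1, 6 vs 5, 4 vs 2] → A does not strictly dominate B (column X: 1 ≤ 1)
  A vs C: [1 vs 1, 6 vs 2, 4 vs 7] → A does not strictly dominate C (column X: 1 ≤ 1)
  B vs A: [1 vs 1, 5 vs 6, 2 vs 4] → B does not strictly dominate A (column X: 1 ≤ 1)
  B vs C: [1 vs 1, 5 vs 2, 2 vs 7] → B does not strictly dominate C (column X: 1 ≤ 1)
  C vs A: [1 vs 1, 2 vs 6, 7 vs 4] → C does not strictly dominate A (column X: 1 ≤ 1)
  C vs B: [1 vs 1, 2 vs 5, 7 vs 2] → C does not strictly dominate B (column X: 1 ≤ 1)
No single strategy strictly dominates all others → no strictly dominant strategy.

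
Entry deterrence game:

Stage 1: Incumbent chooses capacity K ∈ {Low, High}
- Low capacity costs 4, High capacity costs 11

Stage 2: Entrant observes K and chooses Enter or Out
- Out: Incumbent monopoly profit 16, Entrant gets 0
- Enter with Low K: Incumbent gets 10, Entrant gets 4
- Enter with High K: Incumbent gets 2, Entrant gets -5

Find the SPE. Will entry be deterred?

SPE: (Low, Enter|Low, Out|High); Entry not deterred. Incumbent net profit = 6, Entrant gets 4

Work:
After Low K: Entrant enters (4 > 0)
After High K: Entrant stays out (-5 < 0)
Incumbent: Low → 10−4=6, High → 16−11=5
Incumbent chooses Low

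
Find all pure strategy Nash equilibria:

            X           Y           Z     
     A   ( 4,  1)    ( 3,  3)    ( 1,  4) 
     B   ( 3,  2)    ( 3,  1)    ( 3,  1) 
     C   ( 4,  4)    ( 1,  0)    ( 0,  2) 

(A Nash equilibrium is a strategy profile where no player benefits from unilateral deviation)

Nash equilibrium: (C, X)

Work:
Best responses:
  P1 vs X: payoffs [4, 3, 4] → best response A/C (payoff 4)
  P1 vs Y: payoffs [3, 3, 1] → best response A/B (payoff 3)
  P1 vs Z: payoffs [1, 3, 0] → best response B (payoff 3)
  P2 vs A: payoffs [1, 3, 4] → best response Z (payoff 4)
  P2 vs B: payoffs [2, 1, 1] → best response X (payoff 2)
  P2 vs C: payoffs [4, 0, 2] → best response X (payoff 4)
Mutual best responses: (C,X) → Nash equilibria.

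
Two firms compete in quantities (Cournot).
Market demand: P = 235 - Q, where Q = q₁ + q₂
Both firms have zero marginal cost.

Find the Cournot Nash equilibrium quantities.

q₁* = q₂* = 78.33; P* = 78.33

Work:
Profit: π_i = P·q_i = (a - q_i - q_j)·q_i
FOC: ∂π_i/∂q_i = a - 2q_i - q_j = 0
Reaction function: q_i = (235 - q_j)/2
Symmetry: q* = 235/3 = 78.33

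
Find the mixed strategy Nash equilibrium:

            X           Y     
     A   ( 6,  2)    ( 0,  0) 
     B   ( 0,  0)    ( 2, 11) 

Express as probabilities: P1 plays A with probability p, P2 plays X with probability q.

p = 0.8462, q = 0.25

Work:
Find probabilities that make opponent indifferent:
P2 chooses q to make P1 indifferent between A and B
P1 chooses p to make P2 indifferent between X and Y
Mixed NE: P1 plays (A: 0.8462, B: 0.1538), P2 plays (X: 0.25, Y: 0.75)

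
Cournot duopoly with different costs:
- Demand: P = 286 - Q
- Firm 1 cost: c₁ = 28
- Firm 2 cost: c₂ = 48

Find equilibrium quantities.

q₁* = 92.67, q₂* = 72.67

Work:
Reaction: q₁ = (286 - 28 - q₂)/2
Reaction: q₂ = (286 - 48 - q₁)/2
Solve simultaneously:
q₁* = (286 - 2×28 + 48)/3 = 92.67
q₂* = (286 - 2×48 + 28)/3 = 72.67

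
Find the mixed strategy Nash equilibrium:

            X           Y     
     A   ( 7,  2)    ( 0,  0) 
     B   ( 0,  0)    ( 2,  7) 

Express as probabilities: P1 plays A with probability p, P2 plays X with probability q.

p = 0.7778, q = 0.2222

Work:
Find probabilities that make opponent indifferent:
P2 chooses q to make P1 indifferent between A and B
P1 chooses p to make P2 indifferent between X and Y
Mixed NE: P1 plays (A: 0.7778, B: 0.2222), P2 plays (X: 0.2222, Y: 0.7778)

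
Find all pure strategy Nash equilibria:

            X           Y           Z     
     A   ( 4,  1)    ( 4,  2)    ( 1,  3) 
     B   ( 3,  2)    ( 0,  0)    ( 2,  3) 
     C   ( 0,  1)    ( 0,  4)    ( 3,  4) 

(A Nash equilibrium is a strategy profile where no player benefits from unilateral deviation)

Nash equilibrium: (C, Z)

Work:
Best responses:
  P1 vs X: payoffs [4, 3, 0] → best response A (payoff 4)
  P1 vs Y: payoffs [4, 0, 0] → best response A (payoff 4)
  P1 vs Z: payoffs [1, 2, 3] → best response C (payoff 3)
  P2 vs A: payoffs [1, 2, 3] → best response Z (payoff 3)
  P2 vs B: payoffs [2, 0, 3] → best response Z (payoff 3)
  P2 vs C: payoffs [1, 4, 4] → best response Y/Z (payoff 4)
Mutual best responses: (C,Z) → Nash equilibria.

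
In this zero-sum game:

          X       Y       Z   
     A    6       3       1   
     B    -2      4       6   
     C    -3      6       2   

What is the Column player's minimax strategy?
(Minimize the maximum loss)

Column should play X or Y or Z (all achieve the minimum), value = 6

Work:
Column player minimizes Row's maximum payoff:
Column X: max payoff to Row = 6
Column Y: max payoff to Row = 6
Column Z: max payoff to Row = 6
Minimum is 6, achieved by columns X, Y, Z (tied).
Each of X or Y or Z is a minimax strategy.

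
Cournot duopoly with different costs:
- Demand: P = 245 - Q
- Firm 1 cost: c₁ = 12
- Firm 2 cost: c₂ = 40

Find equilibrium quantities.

q₁* = 87.0, q₂* = 59.0

Work:
Reaction: q₁ = (245 - 12 - q₂)/2
Reaction: q₂ = (245 - 40 - q₁)/2
Solve simultaneously:
q₁* = (245 - 2×12 + 40)/3 = 87.0
q₂* = (245 - 2×40 + 12)/3 = 59.0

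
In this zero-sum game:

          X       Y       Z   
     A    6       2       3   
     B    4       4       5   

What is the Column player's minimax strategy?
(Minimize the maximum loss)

Column should play Y, value = 4

Work:
Column player minimizes Row's maximum payoff:
Column X: max payoff to Row = 6
Column Y: max payoff to Row = 4
Column Z: max payoff to Row = 5
Minimum is 4, achieved by column Y.
Minimax strategy: Y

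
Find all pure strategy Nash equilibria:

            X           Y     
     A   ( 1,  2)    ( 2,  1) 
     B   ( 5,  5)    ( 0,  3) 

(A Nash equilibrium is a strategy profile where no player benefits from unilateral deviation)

Nash equilibrium: (B, X)

Work:
Best responses:
  P1 vs X: payoffs [1, 5] → best response B (payoff 5)
  P1 vs Y: payoffs [2, 0] → best response A (payoff 2)
  P2 vs A: payoffs [2, 1] → best response X (payoff 2)
  P2 vs B: payoffs [5, 3] → best response X (payoff 5)
Mutual best responses: (B,X) → Nash equilibria.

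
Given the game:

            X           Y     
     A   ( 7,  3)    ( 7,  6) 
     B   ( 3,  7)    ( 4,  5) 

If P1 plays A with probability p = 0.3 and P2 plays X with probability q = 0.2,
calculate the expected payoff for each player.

E[P1] = 4.76, E[P2] = 5.4

Work:
E[P1] = p·q·π₁(A,X) + p·(1-q)·π₁(A,Y) + (1-p)·q·π₁(B,X) + (1-p)·(1-q)·π₁(B,Y)
= 0.3·0.2·7 + 0.3·0.8·7 + 0.7·0.2·3 + 0.7·0.8·4
= 4.76

E[P2] = 5.4 (similar calculation)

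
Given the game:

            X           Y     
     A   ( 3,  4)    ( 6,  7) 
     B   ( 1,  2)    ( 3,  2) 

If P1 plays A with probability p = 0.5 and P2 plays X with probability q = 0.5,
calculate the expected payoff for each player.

E[P1] = 3.25, E[P2] = 3.75

Work:
E[P1] = p·q·π₁(A,X) + p·(1-q)·π₁(A,Y) + (1-p)·q·π₁(B,X) + (1-p)·(1-q)·π₁(B,Y)
= 0.5·0.5·3 + 0.5·0.5·6 + 0.5·0.5·1 + 0.5·0.5·3
= 3.25

E[P2] = 3.75 (similar calculation)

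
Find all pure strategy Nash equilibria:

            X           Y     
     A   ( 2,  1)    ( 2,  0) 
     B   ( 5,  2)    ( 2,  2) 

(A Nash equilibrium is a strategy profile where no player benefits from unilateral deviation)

Nash equilibrium: (B, X), (B, Y)

Work:
Best responses:
  P1 vs X: payoffs [2, 5] → best response B (payoff 5)
  P1 vs Y: payoffs [2, 2] → best response A/B (payoff 2)
  P2 vs A: payoffs [1, 0] → best response X (payoff 1)
  P2 vs B: payoffs [2, 2] → best response X/Y (payoff 2)
Mutual best responses: (B,X), (B,Y) → Nash equilibria.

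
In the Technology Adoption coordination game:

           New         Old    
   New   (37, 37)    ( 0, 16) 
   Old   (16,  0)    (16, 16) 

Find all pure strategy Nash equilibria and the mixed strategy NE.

Pure NE: (New, New) and (Old, Old); Mixed NE: p = 0.4324, q = 0.4324

Work:
Check pure NE:
(New, New): (37, 37) - no unilateral deviation beneficial
(Old, Old): (16, 16) - no unilateral deviation beneficial
Mixed NE: P1 plays New with p = 0.4324, P2 plays New with q = 0.4324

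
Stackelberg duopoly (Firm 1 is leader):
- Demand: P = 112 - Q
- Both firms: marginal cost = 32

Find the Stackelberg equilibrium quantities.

q₁* (leader) = 40.0, q₂* (follower) = 20.0

Work:
Follower's reaction: q₂ = (a - c - q₁)/2
Leader substitutes: π₁ = q₁·(a - q₁ - (a-c-q₁)/2 - c)
FOC: q₁* = (112 - 32)/2 = 40.00
Then: q₂* = (112 - 32 - 40.0)/2 = 20.00
Leader has first-mover advantage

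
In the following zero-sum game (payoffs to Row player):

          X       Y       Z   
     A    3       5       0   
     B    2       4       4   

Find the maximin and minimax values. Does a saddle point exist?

Maximin = 2, Minimax = 3, Saddle: False

Work:
Row minimums: [0, 2] → maximin = 2
Column maximums: [3, 5, 4] → minimax = 3
No saddle point (maximin ≠ minimax). Mixed strategy needed.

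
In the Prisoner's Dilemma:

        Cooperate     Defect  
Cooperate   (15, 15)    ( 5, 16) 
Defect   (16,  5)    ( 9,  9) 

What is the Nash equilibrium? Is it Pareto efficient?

(Defect, Defect) is NE; not Pareto efficient

Work:
Defect dominates Cooperate for both players:
If P2 cooperates: Defect (16) > Cooperate (15)
If P2 defects: Defect (9) > Cooperate (5)
NE: (Defect, Defect) with payoff (9, 9)
But (Cooperate, Cooperate) = (15, 15) Pareto dominates (9, 9)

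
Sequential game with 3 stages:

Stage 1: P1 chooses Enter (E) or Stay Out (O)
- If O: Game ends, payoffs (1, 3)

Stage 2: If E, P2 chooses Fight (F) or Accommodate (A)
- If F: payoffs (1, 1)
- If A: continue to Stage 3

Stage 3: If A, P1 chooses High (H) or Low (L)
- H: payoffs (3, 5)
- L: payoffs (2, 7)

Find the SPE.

SPE: (E, A, H); Outcome (3, 5)

Work:
Stage 3: P1 chooses H (3 vs 2)
Stage 2: P2: F->1, A->5 (anticipating H). Choose A
Stage 1: P1: O->1, E->3 (anticipating A, H). Choose E
SPE path: E -> A -> H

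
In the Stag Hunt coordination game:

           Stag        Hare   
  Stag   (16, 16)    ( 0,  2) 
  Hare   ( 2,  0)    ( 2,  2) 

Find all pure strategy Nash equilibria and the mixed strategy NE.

Pure NE: (Stag, Stag) and (Hare, Hare); Mixed NE: p = 0.125, q = 0.125

Work:
Check pure NE:
(Stag, Stag): (16, 16) - no unilateral deviation beneficial
(Hare, Hare): (2, 2) - no unilateral deviation beneficial
Mixed NE: P1 plays Stag with p = 0.125, P2 plays Stag with q = 0.125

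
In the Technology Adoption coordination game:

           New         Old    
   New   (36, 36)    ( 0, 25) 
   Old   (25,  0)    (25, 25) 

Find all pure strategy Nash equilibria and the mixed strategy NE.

Pure NE: (New, New) and (Old, Old); Mixed NE: p = 0.6944, q = 0.6944

Work:
Check pure NE:
(New, New): (36, 36) - no unilateral deviation beneficial
(Old, Old): (25, 25) - no unilateral deviation beneficial
Mixed NE: P1 plays New with p = 0.6944, P2 plays New with q = 0.6944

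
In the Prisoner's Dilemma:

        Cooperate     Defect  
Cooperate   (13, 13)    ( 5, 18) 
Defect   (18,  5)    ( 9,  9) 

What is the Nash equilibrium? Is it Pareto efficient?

(Defect, Defect) is NE; not Pareto efficient

Work:
Defect dominates Cooperate for both players:
If P2 cooperates: Defect (18) > Cooperate (13)
If P2 defects: Defect (9) > Cooperate (5)
NE: (Defect, Defect) with payoff (9, 9)
But (Cooperate, Cooperate) = (13, 13) Pareto dominates (9, 9)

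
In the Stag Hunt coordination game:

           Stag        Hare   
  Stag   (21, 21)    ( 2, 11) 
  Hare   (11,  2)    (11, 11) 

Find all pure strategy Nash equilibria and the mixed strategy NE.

Pure NE: (Stag, Stag) and (Hare, Hare); Mixed NE: p = 0.4737, q = 0.4737

Work:
Check pure NE:
(Stag, Stag): (21, 21) - no unilateral deviation beneficial
(Hare, Hare): (11, 11) - no unilateral deviation beneficial
Mixed NE: P1 plays Stag with p = 0.4737, P2 plays Stag with q = 0.4737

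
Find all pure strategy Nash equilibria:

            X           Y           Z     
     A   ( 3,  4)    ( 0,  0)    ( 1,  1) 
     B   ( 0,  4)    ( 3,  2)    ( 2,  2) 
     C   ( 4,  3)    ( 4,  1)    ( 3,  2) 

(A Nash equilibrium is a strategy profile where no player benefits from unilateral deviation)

Nash equilibrium: (C, X)

Work:
Best responses:
  P1 vs X: payoffs [3, 0, 4] → best response C (payoff 4)
  P1 vs Y: payoffs [0, 3, 4] → best response C (payoff 4)
  P1 vs Z: payoffs [1, 2, 3] → best response C (payoff 3)
  P2 vs A: payoffs [4, 0, 1] → best response X (payoff 4)
  P2 vs B: payoffs [4, 2, 2] → best response X (payoff 4)
  P2 vs C: payoffs [3, 1, 2] → best response X (payoff 3)
Mutual best responses: (C,X) → Nash equilibria.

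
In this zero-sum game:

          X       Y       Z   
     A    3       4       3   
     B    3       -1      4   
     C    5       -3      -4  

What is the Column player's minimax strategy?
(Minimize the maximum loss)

Column should play Y or Z (all achieve the minimum), value = 4

Work:
Column player minimizes Row's maximum payoff:
Column X: max payoff to Row = 5
Column Y: max payoff to Row = 4
Column Z: max payoff to Row = 4
Minimum is 4, achieved by columns Y, Z (tied).
Each of Y or Z is a minimax strategy.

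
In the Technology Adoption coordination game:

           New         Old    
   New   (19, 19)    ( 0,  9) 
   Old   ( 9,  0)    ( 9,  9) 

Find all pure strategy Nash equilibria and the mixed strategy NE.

Pure NE: (New, New) and (Old, Old); Mixed NE: p = 0.4737, q = 0.4737

Work:
Check pure NE:
(New, New): (19, 19) - no unilateral deviation beneficial
(Old, Old): (9, 9) - no unilateral deviation beneficial
Mixed NE: P1 plays New with p = 0.4737, P2 plays New with q = 0.4737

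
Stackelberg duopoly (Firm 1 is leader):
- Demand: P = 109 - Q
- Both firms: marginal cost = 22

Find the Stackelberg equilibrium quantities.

q₁* (leader) = 43.5, q₂* (follower) = 21.75

Work:
Follower's reaction: q₂ = (a - c - q₁)/2
Leader substitutes: π₁ = q₁·(a - q₁ - (a-c-q₁)/2 - c)
FOC: q₁* = (109 - 22)/2 = 43.50
Then: q₂* = (109 - 22 - 43.5)/2 = 21.75
Leader has first-mover advantage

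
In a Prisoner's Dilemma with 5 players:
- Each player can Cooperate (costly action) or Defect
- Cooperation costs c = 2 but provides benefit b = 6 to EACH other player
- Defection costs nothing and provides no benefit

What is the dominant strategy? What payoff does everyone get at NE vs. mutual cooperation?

Dominant: Defect; NE payoff = 0; Coop payoff = 22

Work:
Defect dominates (saves cost c = 2, benefit to others is external)
NE: All defect → everyone gets 0
If all cooperate: each receives (4)×6 - 2 = 22
Social dilemma: 22 > 0 but NE gives 0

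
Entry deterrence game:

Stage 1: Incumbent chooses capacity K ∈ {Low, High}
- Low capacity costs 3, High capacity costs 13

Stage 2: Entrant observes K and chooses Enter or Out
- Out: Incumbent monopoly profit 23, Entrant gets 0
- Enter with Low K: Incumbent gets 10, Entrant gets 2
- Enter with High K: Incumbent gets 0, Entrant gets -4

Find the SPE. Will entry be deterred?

SPE: (High, Enter|Low, Out|High); Entry deterred. Incumbent net profit = 10

Work:
After Low K: Entrant enters (2 > 0)
After High K: Entrant stays out (-4 < 0)
Incumbent: Low → 10−3=7, High → 23−13=10
Incumbent chooses High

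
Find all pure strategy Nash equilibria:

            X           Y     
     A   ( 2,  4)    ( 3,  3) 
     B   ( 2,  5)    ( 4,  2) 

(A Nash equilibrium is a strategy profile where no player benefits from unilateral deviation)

Nash equilibrium: (A, X), (B, X)

Work:
Best responses:
  P1 vs X: payoffs [2, 2] → best response A/B (payoff 2)
  P1 vs Y: payoffs [3, 4] → best response B (payoff 4)
  P2 vs A: payoffs [4, 3] → best response X (payoff 4)
  P2 vs B: payoffs [5, 2] → best response X (payoff 5)
Mutual best responses: (A,X), (B,X) → Nash equilibria.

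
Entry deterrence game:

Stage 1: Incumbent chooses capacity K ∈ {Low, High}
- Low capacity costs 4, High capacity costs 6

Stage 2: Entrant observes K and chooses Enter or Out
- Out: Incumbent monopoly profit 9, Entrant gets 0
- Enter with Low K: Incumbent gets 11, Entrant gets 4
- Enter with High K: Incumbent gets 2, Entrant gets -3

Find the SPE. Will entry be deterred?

SPE: (Low, Enter|Low, Out|High); Entry not deterred. Incumbent net profit = 7, Entrant gets 4

Work:
After Low K: Entrant enters (4 > 0)
After High K: Entrant stays out (-3 < 0)
Incumbent: Low → 11−4=7, High → 9−6=3
Incumbent chooses Low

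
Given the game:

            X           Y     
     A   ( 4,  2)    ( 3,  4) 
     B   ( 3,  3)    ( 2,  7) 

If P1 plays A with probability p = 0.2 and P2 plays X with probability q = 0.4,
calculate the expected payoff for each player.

E[P1] = 2.6, E[P2] = 4.96

Work:
E[P1] = p·q·π₁(A,X) + p·(1-q)·π₁(A,Y) + (1-p)·q·π₁(B,X) + (1-p)·(1-q)·π₁(B,Y)
= 0.2·0.4·4 + 0.2·0.6·3 + 0.8·0.4·3 + 0.8·0.6·2
= 2.6

E[P2] = 4.96 (similar calculation)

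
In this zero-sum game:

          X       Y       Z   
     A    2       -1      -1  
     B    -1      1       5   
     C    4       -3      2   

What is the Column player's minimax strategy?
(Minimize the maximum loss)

Column should play Y, value = 1

Work:
Column player minimizes Row's maximum payoff:
Column X: max payoff to Row = 4
Column Y: max payoff to Row = 1
Column Z: max payoff to Row = 5
Minimum is 1, achieved by column Y.
Minimax strategy: Y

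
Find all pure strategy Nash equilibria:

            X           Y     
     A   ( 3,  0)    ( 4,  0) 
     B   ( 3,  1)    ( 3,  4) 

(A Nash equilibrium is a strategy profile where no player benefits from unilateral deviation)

Nash equilibrium: (A, X), (A, Y)

Work:
Best responses:
  P1 vs X: payoffs [3, 3] → best response A/B (payoff 3)
  P1 vs Y: payoffs [4, 3] → best response A (payoff 4)
  P2 vs A: payoffs [0, 0] → best response X/Y (payoff 0)
  P2 vs B: payoffs [1, 4] → best response Y (payoff 4)
Mutual best responses: (A,X), (A,Y) → Nash equilibria.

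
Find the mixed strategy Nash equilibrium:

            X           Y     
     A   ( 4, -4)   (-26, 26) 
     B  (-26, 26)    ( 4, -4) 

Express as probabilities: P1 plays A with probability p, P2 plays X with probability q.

p = 0.5, q = 0.5

Work:
Find probabilities that make opponent indifferent:
P2 chooses q to make P1 indifferent between A and B
P1 chooses p to make P2 indifferent between X and Y
Mixed NE: P1 plays (A: 0.5, B: 0.5), P2 plays (X: 0.5, Y: 0.5)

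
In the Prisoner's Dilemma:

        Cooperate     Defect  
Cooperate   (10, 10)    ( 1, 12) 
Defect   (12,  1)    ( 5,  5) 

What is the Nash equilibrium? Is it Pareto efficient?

(Defect, Defect) is NE; not Pareto efficient

Work:
Defect dominates Cooperate for both players:
If P2 cooperates: Defect (12) > Cooperate (10)
If P2 defects: Defect (5) > Cooperate (1)
NE: (Defect, Defect) with payoff (5, 5)
But (Cooperate, Cooperate) = (10, 10) Pareto dominates (5, 5)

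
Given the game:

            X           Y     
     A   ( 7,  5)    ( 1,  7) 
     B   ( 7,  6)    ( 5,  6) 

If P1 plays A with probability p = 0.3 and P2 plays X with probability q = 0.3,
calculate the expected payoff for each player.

E[P1] = 4.76, E[P2] = 6.12

Work:
E[P1] = p·q·π₁(A,X) + p·(1-q)·π₁(A,Y) + (1-p)·q·π₁(B,X) + (1-p)·(1-q)·π₁(B,Y)
= 0.3·0.3·7 + 0.3·0.7·1 + 0.7·0.3·7 + 0.7·0.7·5
= 4.76

E[P2] = 6.12 (similar calculation)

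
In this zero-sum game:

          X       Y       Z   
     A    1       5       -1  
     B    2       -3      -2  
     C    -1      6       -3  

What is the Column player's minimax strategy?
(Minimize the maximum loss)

Column should play Z, value = -1

Work:
Column player minimizes Row's maximum payoff:
Column X: max payoff to Row = 2
Column Y: max payoff to Row = 6
Column Z: max payoff to Row = -1
Minimum is -1, achieved by column Z.
Minimax strategy: Z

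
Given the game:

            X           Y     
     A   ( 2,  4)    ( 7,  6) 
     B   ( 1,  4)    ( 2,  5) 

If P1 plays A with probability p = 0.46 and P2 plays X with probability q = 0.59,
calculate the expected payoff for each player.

E[P1] = 2.6244, E[P2] = 4.5986

Work:
E[P1] = p·q·π₁(A,X) + p·(1-q)·π₁(A,Y) + (1-p)·q·π₁(B,X) + (1-p)·(1-q)·π₁(B,Y)
= 0.46·0.59·2 + 0.46·0.41·7 + 0.54·0.59·1 + 0.54·0.41·2
= 2.6244

E[P2] = 4.5986 (similar calculation)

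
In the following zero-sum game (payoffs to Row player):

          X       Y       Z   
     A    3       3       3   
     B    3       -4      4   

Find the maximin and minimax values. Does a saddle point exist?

Maximin = 3, Minimax = 3, Saddle: True

Work:
Row minimums: [3, -4] → maximin = 3
Column maximums: [3, 3, 4] → minimax = 3
Saddle point exists! Game value = 3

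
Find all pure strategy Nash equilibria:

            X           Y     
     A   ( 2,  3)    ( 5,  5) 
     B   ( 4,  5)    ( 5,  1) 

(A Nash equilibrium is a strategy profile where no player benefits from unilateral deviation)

Nash equilibrium: (A, Y), (B, X)

Work:
Best responses:
  P1 vs X: payoffs [2, 4] → best response B (payoff 4)
  P1 vs Y: payoffs [5, 5] → best response A/B (payoff 5)
  P2 vs A: payoffs [3, 5] → best response Y (payoff 5)
  P2 vs B: payoffs [5, 1] → best response X (payoff 5)
Mutual best responses: (A,Y), (B,X) → Nash equilibria.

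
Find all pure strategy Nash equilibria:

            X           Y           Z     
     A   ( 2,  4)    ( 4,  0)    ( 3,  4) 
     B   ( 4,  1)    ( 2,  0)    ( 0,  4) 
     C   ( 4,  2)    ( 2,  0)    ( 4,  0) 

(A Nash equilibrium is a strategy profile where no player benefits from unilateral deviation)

Nash equilibrium: (C, X)

Work:
Best responses:
  P1 vs X: payoffs [2, 4, 4] → best response B/C (payoff 4)
  P1 vs Y: payoffs [4, 2, 2] → best response A (payoff 4)
  P1 vs Z: payoffs [3, 0, 4] → best response C (payoff 4)
  P2 vs A: payoffs [4, 0, 4] → best response X/Z (payoff 4)
  P2 vs B: payoffs [1, 0, 4] → best response Z (payoff 4)
  P2 vs C: payoffs [2, 0, 0] → best response X (payoff 2)
Mutual best responses: (C,X) → Nash equilibria.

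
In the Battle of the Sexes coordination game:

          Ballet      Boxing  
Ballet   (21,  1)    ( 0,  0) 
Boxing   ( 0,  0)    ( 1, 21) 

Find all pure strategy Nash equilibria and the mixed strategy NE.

Pure NE: (Ballet, Ballet) and (Boxing, Boxing); Mixed NE: p = 0.9545, q = 0.0455

Work:
Check pure NE:
(Ballet, Ballet): (21, 1) - no unilateral deviation beneficial
(Boxing, Boxing): (1, 21) - no unilateral deviation beneficial
Mixed NE: P1 plays Ballet with p = 0.9545, P2 plays Ballet with q = 0.0455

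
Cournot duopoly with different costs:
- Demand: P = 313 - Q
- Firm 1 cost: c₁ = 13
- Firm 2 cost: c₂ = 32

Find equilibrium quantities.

q₁* = 106.33, q₂* = 87.33

Work:
Reaction: q₁ = (313 - 13 - q₂)/2
Reaction: q₂ = (313 - 32 - q₁)/2
Solve simultaneously:
q₁* = (313 - 2×13 + 32)/3 = 106.33
q₂* = (313 - 2×32 + 13)/3 = 87.33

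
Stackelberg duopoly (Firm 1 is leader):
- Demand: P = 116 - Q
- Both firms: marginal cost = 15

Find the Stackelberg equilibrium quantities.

q₁* (leader) = 50.5, q₂* (follower) = 25.25

Work:
Follower's reaction: q₂ = (a - c - q₁)/2
Leader substitutes: π₁ = q₁·(a - q₁ - (a-c-q₁)/2 - c)
FOC: q₁* = (116 - 15)/2 = 50.50
Then: q₂* = (116 - 15 - 50.5)/2 = 25.25
Leader has first-mover advantage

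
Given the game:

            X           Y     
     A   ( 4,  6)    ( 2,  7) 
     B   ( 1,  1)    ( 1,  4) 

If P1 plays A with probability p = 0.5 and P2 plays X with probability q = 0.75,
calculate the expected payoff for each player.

E[P1] = 2.25, E[P2] = 4.0

Work:
E[P1] = p·q·π₁(A,X) + p·(1-q)·π₁(A,Y) + (1-p)·q·π₁(B,X) + (1-p)·(1-q)·π₁(B,Y)
= 0.5·0.75·4 + 0.5·0.25·2 + 0.5·0.75·1 + 0.5·0.25·1
= 2.25

E[P2] = 4.0 (similar calculation)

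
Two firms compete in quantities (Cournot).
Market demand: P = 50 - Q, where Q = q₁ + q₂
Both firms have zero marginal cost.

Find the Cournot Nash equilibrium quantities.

q₁* = q₂* = 16.67; P* = 16.67

Work:
Profit: π_i = P·q_i = (a - q_i - q_j)·q_i
FOC: ∂π_i/∂q_i = a - 2q_i - q_j = 0
Reaction function: q_i = (50 - q_j)/2
Symmetry: q* = 50/3 = 16.67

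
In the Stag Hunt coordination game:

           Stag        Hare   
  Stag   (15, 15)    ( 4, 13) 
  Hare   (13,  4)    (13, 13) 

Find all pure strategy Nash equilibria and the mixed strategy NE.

Pure NE: (Stag, Stag) and (Hare, Hare); Mixed NE: p = 0.8182, q = 0.8182

Work:
Check pure NE:
(Stag, Stag): (15, 15) - no unilateral deviation beneficial
(Hare, Hare): (13, 13) - no unilateral deviation beneficial
Mixed NE: P1 plays Stag with p = 0.8182, P2 plays Stag with q = 0.8182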